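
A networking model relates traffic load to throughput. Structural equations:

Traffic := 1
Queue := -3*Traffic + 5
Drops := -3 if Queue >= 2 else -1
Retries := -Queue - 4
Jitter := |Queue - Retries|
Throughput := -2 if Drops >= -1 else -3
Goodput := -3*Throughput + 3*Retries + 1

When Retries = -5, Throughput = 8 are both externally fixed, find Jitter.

7

Setting Retries = -5, Throughput = 8 by intervention discards those variables' equations.
Queue = -3*Traffic + 5  [with Traffic=1]  = 2
Jitter = |Queue - Retries|  [with Queue=2, Retries=-5]  = 7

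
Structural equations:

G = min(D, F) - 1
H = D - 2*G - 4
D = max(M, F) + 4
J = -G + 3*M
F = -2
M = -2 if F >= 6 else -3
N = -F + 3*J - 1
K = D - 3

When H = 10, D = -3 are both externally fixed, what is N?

-14

Setting H = 10, D = -3 by intervention discards those variables' equations.
M = -2 if F >= 6 else -3  [with F=-2]  = -3
G = min(D, F) - 1  [with D=-3, F=-2]  = -4
J = -G + 3*M  [with G=-4, M=-3]  = -5
N = -F + 3*J - 1  [with F=-2, J=-5]  = -14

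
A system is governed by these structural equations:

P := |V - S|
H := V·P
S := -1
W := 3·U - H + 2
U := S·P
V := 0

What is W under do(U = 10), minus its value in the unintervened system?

The intervention breaks the incoming arrows to U: U := S·P no longer applies, and U = 10.
P = |V - S|  [with V=0, S=-1]  = 1
H = V·P  [with V=0, P=1]  = 0
W = 3·U - H + 2  [with U=10, H=0]  = 32
Without intervention: P = |V - S|  [with V=0, S=-1]  = 1; H = V·P  [with V=0, P=1]  = 0; U = S·P  [with S=-1, P=1]  = -1; W = 3·U - H + 2  [with U=-1, H=0]  = -1.
Change = 32 − (-1) = 33.

33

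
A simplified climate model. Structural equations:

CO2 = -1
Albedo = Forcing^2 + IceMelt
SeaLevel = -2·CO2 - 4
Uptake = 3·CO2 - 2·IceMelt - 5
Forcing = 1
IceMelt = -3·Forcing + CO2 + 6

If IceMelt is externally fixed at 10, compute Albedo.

The intervention breaks the incoming arrows to IceMelt: IceMelt = -3·Forcing + CO2 + 6 no longer applies, and IceMelt = 10.
Albedo = Forcing^2 + IceMelt  [with Forcing=1, IceMelt=10]  = 11

11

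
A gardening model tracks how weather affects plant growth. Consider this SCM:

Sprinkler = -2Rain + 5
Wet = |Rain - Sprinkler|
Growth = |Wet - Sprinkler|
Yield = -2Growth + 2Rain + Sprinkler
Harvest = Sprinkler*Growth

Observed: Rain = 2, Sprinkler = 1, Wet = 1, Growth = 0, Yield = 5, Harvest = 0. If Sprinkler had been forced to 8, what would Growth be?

2

Under do(Sprinkler=8), the mechanism Sprinkler = -2Rain + 5 is discarded; Sprinkler is fixed at 8.
Wet = |Rain - Sprinkler|  [with Rain=2, Sprinkler=8]  = 6
Growth = |Wet - Sprinkler|  [with Wet=6, Sprinkler=8]  = 2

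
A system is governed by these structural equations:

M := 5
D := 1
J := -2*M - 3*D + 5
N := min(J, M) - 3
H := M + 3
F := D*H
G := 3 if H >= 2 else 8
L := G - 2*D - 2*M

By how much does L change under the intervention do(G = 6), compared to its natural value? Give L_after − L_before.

do(G=6) replaces the equation G := 3 if H >= 2 else 8 with the constant G = 6.
L = G - 2*D - 2*M  [with G=6, D=1, M=5]  = -6
Without intervention: H = M + 3  [with M=5]  = 8; G = 3 if H >= 2 else 8  [with H=8]  = 3; L = G - 2*D - 2*M  [with G=3, D=1, M=5]  = -9.
Change = -6 − (-9) = 3.

3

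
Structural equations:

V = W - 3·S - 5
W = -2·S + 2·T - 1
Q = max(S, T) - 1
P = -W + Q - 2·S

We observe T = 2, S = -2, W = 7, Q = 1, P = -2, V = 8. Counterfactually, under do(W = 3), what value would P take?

do(W=3) replaces the equation W = -2·S + 2·T - 1 with the constant W = 3.
Q = max(S, T) - 1  [with S=-2, T=2]  = 1
P = -W + Q - 2·S  [with W=3, Q=1, S=-2]  = 2

2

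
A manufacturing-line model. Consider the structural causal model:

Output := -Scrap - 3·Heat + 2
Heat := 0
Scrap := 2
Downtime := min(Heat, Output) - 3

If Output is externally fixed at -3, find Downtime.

The intervention breaks the incoming arrows to Output: Output := -Scrap - 3·Heat + 2 no longer applies, and Output = -3.
Downtime = min(Heat, Output) - 3  [with Heat=0, Output=-3]  = -6

-6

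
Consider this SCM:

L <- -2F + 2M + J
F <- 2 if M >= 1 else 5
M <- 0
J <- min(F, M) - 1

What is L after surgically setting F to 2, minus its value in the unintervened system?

6

Under do(F=2), the mechanism F <- 2 if M >= 1 else 5 is discarded; F is fixed at 2.
J = min(F, M) - 1  [with F=2, M=0]  = -1
L = -2F + 2M + J  [with F=2, M=0, J=-1]  = -5
Without intervention: F = 2 if M >= 1 else 5  [with M=0]  = 5; J = min(F, M) - 1  [with F=5, M=0]  = -1; L = -2F + 2M + J  [with F=5, M=0, J=-1]  = -11.
Change = -5 − (-11) = 6.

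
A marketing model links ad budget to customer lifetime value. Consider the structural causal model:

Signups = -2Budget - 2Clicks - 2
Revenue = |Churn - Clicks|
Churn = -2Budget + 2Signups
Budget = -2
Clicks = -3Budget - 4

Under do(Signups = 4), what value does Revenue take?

10

do(Signups=4) replaces the equation Signups = -2Budget - 2Clicks - 2 with the constant Signups = 4.
Clicks = -3Budget - 4  [with Budget=-2]  = 2
Churn = -2Budget + 2Signups  [with Budget=-2, Signups=4]  = 12
Revenue = |Churn - Clicks|  [with Churn=12, Clicks=2]  = 10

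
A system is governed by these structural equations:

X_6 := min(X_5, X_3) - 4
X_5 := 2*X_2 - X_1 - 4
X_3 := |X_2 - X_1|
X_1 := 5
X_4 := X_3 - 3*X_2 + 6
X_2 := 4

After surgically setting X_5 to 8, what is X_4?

The intervention breaks the incoming arrows to X_5: X_5 := 2*X_2 - X_1 - 4 no longer applies, and X_5 = 8.
Since X_4 is not a descendant of the intervened variable, it is unaffected.
X_3 = |X_2 - X_1|  [with X_2=4, X_1=5]  = 1
X_4 = X_3 - 3*X_2 + 6  [with X_3=1, X_2=4]  = -5

-5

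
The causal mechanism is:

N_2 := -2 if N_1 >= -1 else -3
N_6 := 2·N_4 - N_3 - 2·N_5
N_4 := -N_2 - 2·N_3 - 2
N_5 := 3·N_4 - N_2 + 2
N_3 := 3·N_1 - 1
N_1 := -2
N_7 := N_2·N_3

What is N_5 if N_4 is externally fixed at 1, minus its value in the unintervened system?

Intervening sets N_4 = 1 and removes its equation (N_4 := -N_2 - 2·N_3 - 2).
N_2 = -2 if N_1 >= -1 else -3  [with N_1=-2]  = -3
N_5 = 3·N_4 - N_2 + 2  [with N_4=1, N_2=-3]  = 8
Without intervention: N_2 = -2 if N_1 >= -1 else -3  [with N_1=-2]  = -3; N_3 = 3·N_1 - 1  [with N_1=-2]  = -7; N_4 = -N_2 - 2·N_3 - 2  [with N_2=-3, N_3=-7]  = 15; N_5 = 3·N_4 - N_2 + 2  [with N_4=15, N_2=-3]  = 50.
Change = 8 − 50 = -42.

-42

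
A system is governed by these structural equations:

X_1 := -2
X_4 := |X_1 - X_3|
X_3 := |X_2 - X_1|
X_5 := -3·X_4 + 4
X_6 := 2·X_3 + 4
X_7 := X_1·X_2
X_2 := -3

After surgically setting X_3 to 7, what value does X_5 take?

-23

do(X_3=7) replaces the equation X_3 := |X_2 - X_1| with the constant X_3 = 7.
X_4 = |X_1 - X_3|  [with X_1=-2, X_3=7]  = 9
X_5 = -3·X_4 + 4  [with X_4=9]  = -23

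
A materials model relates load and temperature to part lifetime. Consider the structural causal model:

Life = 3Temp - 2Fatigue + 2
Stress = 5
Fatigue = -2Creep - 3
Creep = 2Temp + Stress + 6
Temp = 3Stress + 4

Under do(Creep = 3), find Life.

77

do(Creep=3) replaces the equation Creep = 2Temp + Stress + 6 with the constant Creep = 3.
Temp = 3Stress + 4  [with Stress=5]  = 19
Fatigue = -2Creep - 3  [with Creep=3]  = -9
Life = 3Temp - 2Fatigue + 2  [with Temp=19, Fatigue=-9]  = 77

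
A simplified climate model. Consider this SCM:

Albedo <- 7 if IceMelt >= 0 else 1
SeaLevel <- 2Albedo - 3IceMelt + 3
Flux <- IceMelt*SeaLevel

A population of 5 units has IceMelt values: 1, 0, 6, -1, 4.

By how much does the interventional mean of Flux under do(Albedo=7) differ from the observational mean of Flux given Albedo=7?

-5.4

do(Albedo=7) breaks Albedo's dependence on IceMelt. With Albedo=7 fixed, Flux across the units is 14, 0, -6, -20, 20, mean 1.6.
E[Flux|Albedo=7] averages over only the 4 units with Albedo=7 (IceMelt = 1, 0, 6, 4): Flux = 14, 0, -6, 20, mean 7.
Difference = 1.6 − 7 = -5.4.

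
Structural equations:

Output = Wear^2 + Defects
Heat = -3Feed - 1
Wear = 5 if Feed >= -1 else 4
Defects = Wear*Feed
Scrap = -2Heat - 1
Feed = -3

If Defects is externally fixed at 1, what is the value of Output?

Under do(Defects=1), the mechanism Defects = Wear*Feed is discarded; Defects is fixed at 1.
Wear = 5 if Feed >= -1 else 4  [with Feed=-3]  = 4
Output = Wear^2 + Defects  [with Wear=4, Defects=1]  = 17

17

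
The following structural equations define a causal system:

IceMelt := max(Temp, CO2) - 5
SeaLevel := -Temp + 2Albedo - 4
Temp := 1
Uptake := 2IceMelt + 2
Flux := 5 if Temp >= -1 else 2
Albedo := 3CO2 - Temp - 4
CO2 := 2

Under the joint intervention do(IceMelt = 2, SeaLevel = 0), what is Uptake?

6

Under do(IceMelt = 2, SeaLevel = 0), each intervened variable's structural equation is replaced by its fixed value.
Uptake = 2IceMelt + 2  [with IceMelt=2]  = 6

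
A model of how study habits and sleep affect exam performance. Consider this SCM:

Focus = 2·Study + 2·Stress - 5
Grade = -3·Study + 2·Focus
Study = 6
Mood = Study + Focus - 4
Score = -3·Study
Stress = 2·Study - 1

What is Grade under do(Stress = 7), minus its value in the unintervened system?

-16

Under do(Stress=7), the mechanism Stress = 2·Study - 1 is discarded; Stress is fixed at 7.
Focus = 2·Study + 2·Stress - 5  [with Study=6, Stress=7]  = 21
Grade = -3·Study + 2·Focus  [with Study=6, Focus=21]  = 24
Without intervention: Stress = 2·Study - 1  [with Study=6]  = 11; Focus = 2·Study + 2·Stress - 5  [with Study=6, Stress=11]  = 29; Grade = -3·Study + 2·Focus  [with Study=6, Focus=29]  = 40.
Change = 24 − 40 = -16.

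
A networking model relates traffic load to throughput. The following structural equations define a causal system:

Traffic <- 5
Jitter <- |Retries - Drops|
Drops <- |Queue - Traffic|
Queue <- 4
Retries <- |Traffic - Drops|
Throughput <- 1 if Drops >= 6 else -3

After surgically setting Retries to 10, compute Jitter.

Intervening sets Retries = 10 and removes its equation (Retries <- |Traffic - Drops|).
Drops = |Queue - Traffic|  [with Queue=4, Traffic=5]  = 1
Jitter = |Retries - Drops|  [with Retries=10, Drops=1]  = 9

9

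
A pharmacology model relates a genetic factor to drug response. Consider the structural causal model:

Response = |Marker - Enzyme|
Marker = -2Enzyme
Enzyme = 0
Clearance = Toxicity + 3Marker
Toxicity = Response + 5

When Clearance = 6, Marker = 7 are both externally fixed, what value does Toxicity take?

12

Setting Clearance = 6, Marker = 7 by intervention discards those variables' equations.
Response = |Marker - Enzyme|  [with Marker=7, Enzyme=0]  = 7
Toxicity = Response + 5  [with Response=7]  = 12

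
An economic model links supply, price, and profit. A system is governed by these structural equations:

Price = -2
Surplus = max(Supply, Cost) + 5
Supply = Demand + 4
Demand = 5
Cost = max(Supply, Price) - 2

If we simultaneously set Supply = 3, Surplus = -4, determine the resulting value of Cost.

The joint intervention fixes Supply = 3, Surplus = -4, removing each variable's own equation.
Cost = max(Supply, Price) - 2  [with Supply=3, Price=-2]  = 1

1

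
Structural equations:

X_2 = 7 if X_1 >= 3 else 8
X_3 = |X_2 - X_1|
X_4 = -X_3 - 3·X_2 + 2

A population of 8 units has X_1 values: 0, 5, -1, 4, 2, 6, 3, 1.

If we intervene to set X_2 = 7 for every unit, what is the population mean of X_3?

4.5

Every unit gets X_2=7 under the intervention. X_3 values become 7, 2, 8, 3, 5, 1, 4, 6; E[X_3|do(X_2=7)] = 4.5.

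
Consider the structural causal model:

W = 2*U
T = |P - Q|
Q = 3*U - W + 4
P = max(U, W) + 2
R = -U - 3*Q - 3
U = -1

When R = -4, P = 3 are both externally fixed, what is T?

Setting R = -4, P = 3 by intervention discards those variables' equations.
W = 2*U  [with U=-1]  = -2
Q = 3*U - W + 4  [with U=-1, W=-2]  = 3
T = |P - Q|  [with P=3, Q=3]  = 0

0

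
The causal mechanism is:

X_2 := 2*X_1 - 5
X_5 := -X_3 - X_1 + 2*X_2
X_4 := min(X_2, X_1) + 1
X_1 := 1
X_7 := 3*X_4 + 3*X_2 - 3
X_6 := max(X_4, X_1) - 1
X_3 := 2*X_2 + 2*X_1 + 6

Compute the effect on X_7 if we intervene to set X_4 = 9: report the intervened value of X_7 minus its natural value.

The intervention breaks the incoming arrows to X_4: X_4 := min(X_2, X_1) + 1 no longer applies, and X_4 = 9.
X_2 = 2*X_1 - 5  [with X_1=1]  = -3
X_7 = 3*X_4 + 3*X_2 - 3  [with X_4=9, X_2=-3]  = 15
Without intervention: X_2 = 2*X_1 - 5  [with X_1=1]  = -3; X_4 = min(X_2, X_1) + 1  [with X_2=-3, X_1=1]  = -2; X_7 = 3*X_4 + 3*X_2 - 3  [with X_4=-2, X_2=-3]  = -18.
Change = 15 − (-18) = 33.

33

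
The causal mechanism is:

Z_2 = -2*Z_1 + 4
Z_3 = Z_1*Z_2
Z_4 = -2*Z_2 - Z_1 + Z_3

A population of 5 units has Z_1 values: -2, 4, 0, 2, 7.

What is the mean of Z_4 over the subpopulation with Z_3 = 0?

E[Z_4|Z_3=0] averages over only the 2 units with Z_3=0 (Z_1 = 0, 2): Z_4 = -8, -2, mean -5.

-5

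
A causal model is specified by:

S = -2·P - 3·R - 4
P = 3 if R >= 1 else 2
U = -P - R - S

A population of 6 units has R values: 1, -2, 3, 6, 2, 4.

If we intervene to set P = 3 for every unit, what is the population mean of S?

-17

The intervention sets P=3 in all 6 units regardless of R. Recomputing S per unit gives -13, -4, -19, -28, -16, -22; average -17.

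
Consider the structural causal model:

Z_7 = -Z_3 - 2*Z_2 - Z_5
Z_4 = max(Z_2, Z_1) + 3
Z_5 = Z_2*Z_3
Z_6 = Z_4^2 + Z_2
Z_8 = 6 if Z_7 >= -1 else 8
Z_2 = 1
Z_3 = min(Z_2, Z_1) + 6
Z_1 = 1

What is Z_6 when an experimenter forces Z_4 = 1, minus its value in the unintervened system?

-15

Under do(Z_4=1), the mechanism Z_4 = max(Z_2, Z_1) + 3 is discarded; Z_4 is fixed at 1.
Z_6 = Z_4^2 + Z_2  [with Z_4=1, Z_2=1]  = 2
Without intervention: Z_4 = max(Z_2, Z_1) + 3  [with Z_2=1, Z_1=1]  = 4; Z_6 = Z_4^2 + Z_2  [with Z_4=4, Z_2=1]  = 17.
Change = 2 − 17 = -15.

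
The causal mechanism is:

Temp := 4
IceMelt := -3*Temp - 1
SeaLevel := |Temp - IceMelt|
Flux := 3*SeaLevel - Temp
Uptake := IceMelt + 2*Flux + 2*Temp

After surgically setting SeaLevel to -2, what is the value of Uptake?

-25

do(SeaLevel=-2) replaces the equation SeaLevel := |Temp - IceMelt| with the constant SeaLevel = -2.
IceMelt = -3*Temp - 1  [with Temp=4]  = -13
Flux = 3*SeaLevel - Temp  [with SeaLevel=-2, Temp=4]  = -10
Uptake = IceMelt + 2*Flux + 2*Temp  [with IceMelt=-13, Flux=-10, Temp=4]  = -25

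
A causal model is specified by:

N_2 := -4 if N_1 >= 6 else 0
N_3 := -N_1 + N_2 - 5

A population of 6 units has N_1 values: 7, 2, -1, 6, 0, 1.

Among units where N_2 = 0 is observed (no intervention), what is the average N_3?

-5.5

Conditioning on N_2=0 selects the 4 unit(s) with N_1 ∈ {2, -1, 0, 1}. Their N_3 values: -7, -4, -5, -6. Mean = -5.5.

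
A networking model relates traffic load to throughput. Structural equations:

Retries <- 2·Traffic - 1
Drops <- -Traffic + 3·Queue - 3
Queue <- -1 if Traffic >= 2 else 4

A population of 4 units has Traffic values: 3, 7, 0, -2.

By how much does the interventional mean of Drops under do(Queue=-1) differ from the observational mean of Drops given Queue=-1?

3

do(Queue=-1) breaks Queue's dependence on Traffic. With Queue=-1 fixed, Drops across the units is -9, -13, -6, -4, mean -8.
Conditioning on Queue=-1 selects the 2 unit(s) with Traffic ∈ {3, 7}. Their Drops values: -9, -13. Mean = -11.
Difference = -8 − (-11) = 3.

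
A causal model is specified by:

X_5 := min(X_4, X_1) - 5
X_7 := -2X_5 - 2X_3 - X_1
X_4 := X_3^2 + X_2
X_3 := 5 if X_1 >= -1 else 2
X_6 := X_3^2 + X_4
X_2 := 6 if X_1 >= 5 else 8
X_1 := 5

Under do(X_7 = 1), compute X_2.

Under do(X_7=1), the mechanism X_7 := -2X_5 - 2X_3 - X_1 is discarded; X_7 is fixed at 1.
X_2 is not downstream of the intervention, so its value is determined by the original equations.
X_2 = 6 if X_1 >= 5 else 8  [with X_1=5]  = 6

6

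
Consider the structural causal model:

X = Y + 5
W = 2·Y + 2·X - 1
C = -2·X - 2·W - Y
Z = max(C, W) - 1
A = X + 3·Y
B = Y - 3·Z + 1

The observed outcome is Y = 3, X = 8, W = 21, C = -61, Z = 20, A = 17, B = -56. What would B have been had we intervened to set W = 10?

-23

The intervention breaks the incoming arrows to W: W = 2·Y + 2·X - 1 no longer applies, and W = 10.
X = Y + 5  [with Y=3]  = 8
C = -2·X - 2·W - Y  [with X=8, W=10, Y=3]  = -39
Z = max(C, W) - 1  [with C=-39, W=10]  = 9
B = Y - 3·Z + 1  [with Y=3, Z=9]  = -23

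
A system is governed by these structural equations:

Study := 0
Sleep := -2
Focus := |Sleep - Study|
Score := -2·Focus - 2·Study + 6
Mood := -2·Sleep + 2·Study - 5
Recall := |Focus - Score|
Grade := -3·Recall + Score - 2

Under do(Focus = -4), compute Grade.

The intervention breaks the incoming arrows to Focus: Focus := |Sleep - Study| no longer applies, and Focus = -4.
Score = -2·Focus - 2·Study + 6  [with Focus=-4, Study=0]  = 14
Recall = |Focus - Score|  [with Focus=-4, Score=14]  = 18
Grade = -3·Recall + Score - 2  [with Recall=18, Score=14]  = -42

-42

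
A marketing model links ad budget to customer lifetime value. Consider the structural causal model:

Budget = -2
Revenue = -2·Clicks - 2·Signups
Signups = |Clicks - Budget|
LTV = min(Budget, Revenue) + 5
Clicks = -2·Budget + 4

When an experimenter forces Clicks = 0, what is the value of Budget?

-2

Under do(Clicks=0), the mechanism Clicks = -2·Budget + 4 is discarded; Clicks is fixed at 0.
Budget is not downstream of the intervention, so its value is determined by the original equations.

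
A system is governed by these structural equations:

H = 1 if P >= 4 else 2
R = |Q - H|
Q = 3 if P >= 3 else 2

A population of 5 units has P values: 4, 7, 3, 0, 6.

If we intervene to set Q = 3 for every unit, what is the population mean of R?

1.6

Every unit gets Q=3 under the intervention. R values become 2, 2, 1, 1, 2; E[R|do(Q=3)] = 1.6.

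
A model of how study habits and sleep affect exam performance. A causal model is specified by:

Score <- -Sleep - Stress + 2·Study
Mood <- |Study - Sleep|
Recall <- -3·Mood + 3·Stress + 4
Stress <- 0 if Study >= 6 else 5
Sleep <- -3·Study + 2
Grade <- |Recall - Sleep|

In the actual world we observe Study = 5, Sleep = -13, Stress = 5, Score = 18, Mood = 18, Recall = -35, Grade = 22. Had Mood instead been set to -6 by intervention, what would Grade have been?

50

Under do(Mood=-6), the mechanism Mood <- |Study - Sleep| is discarded; Mood is fixed at -6.
Sleep = -3·Study + 2  [with Study=5]  = -13
Stress = 0 if Study >= 6 else 5  [with Study=5]  = 5
Recall = -3·Mood + 3·Stress + 4  [with Mood=-6, Stress=5]  = 37
Grade = |Recall - Sleep|  [with Recall=37, Sleep=-13]  = 50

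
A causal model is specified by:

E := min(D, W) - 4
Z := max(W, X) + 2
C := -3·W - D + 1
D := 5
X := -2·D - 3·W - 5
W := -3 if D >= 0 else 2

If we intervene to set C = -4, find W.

The intervention breaks the incoming arrows to C: C := -3·W - D + 1 no longer applies, and C = -4.
Since W is not a descendant of the intervened variable, it is unaffected.
W = -3 if D >= 0 else 2  [with D=5]  = -3

-3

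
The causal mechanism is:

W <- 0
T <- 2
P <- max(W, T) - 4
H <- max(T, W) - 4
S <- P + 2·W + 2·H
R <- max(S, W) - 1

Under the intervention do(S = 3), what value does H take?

-2

The intervention breaks the incoming arrows to S: S <- P + 2·W + 2·H no longer applies, and S = 3.
Since H is not a descendant of the intervened variable, it is unaffected.
H = max(T, W) - 4  [with T=2, W=0]  = -2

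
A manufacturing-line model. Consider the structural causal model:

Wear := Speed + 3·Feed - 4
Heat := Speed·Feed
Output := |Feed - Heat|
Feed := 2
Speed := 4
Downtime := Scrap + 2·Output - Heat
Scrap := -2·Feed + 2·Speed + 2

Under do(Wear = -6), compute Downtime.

10

The intervention breaks the incoming arrows to Wear: Wear := Speed + 3·Feed - 4 no longer applies, and Wear = -6.
No directed path runs from Wear to Downtime, so Downtime keeps its natural value.
Heat = Speed·Feed  [with Speed=4, Feed=2]  = 8
Scrap = -2·Feed + 2·Speed + 2  [with Feed=2, Speed=4]  = 6
Output = |Feed - Heat|  [with Feed=2, Heat=8]  = 6
Downtime = Scrap + 2·Output - Heat  [with Scrap=6, Output=6, Heat=8]  = 10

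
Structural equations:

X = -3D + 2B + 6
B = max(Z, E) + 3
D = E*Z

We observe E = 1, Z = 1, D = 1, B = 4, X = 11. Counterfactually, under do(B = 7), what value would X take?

Intervening sets B = 7 and removes its equation (B = max(Z, E) + 3).
D = E*Z  [with E=1, Z=1]  = 1
X = -3D + 2B + 6  [with D=1, B=7]  = 17

17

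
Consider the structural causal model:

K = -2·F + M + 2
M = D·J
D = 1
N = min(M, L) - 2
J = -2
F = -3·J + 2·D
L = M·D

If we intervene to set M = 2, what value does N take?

The intervention breaks the incoming arrows to M: M = D·J no longer applies, and M = 2.
L = M·D  [with M=2, D=1]  = 2
N = min(M, L) - 2  [with M=2, L=2]  = 0

0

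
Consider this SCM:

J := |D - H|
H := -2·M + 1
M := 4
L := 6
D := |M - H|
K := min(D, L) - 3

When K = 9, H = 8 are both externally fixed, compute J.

4

Under do(K = 9, H = 8), each intervened variable's structural equation is replaced by its fixed value.
D = |M - H|  [with M=4, H=8]  = 4
J = |D - H|  [with D=4, H=8]  = 4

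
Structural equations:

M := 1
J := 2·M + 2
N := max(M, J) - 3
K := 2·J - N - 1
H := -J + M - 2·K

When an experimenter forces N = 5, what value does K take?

2

The intervention breaks the incoming arrows to N: N := max(M, J) - 3 no longer applies, and N = 5.
J = 2·M + 2  [with M=1]  = 4
K = 2·J - N - 1  [with J=4, N=5]  = 2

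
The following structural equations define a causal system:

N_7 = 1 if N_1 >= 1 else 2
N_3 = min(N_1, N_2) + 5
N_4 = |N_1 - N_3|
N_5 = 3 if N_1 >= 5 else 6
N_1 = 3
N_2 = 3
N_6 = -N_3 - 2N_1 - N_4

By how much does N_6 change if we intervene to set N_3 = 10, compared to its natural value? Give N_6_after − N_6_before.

-4

The intervention breaks the incoming arrows to N_3: N_3 = min(N_1, N_2) + 5 no longer applies, and N_3 = 10.
N_4 = |N_1 - N_3|  [with N_1=3, N_3=10]  = 7
N_6 = -N_3 - 2N_1 - N_4  [with N_3=10, N_1=3, N_4=7]  = -23
Without intervention: N_3 = min(N_1, N_2) + 5  [with N_1=3, N_2=3]  = 8; N_4 = |N_1 - N_3|  [with N_1=3, N_3=8]  = 5; N_6 = -N_3 - 2N_1 - N_4  [with N_3=8, N_1=3, N_4=5]  = -19.
Change = -23 − (-19) = -4.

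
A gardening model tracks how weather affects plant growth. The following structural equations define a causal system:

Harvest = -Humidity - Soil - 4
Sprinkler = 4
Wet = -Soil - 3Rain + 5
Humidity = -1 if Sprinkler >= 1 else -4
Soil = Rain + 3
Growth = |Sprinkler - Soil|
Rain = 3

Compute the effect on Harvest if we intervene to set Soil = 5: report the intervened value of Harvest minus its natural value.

The intervention breaks the incoming arrows to Soil: Soil = Rain + 3 no longer applies, and Soil = 5.
Humidity = -1 if Sprinkler >= 1 else -4  [with Sprinkler=4]  = -1
Harvest = -Humidity - Soil - 4  [with Humidity=-1, Soil=5]  = -8
Without intervention: Soil = Rain + 3  [with Rain=3]  = 6; Humidity = -1 if Sprinkler >= 1 else -4  [with Sprinkler=4]  = -1; Harvest = -Humidity - Soil - 4  [with Humidity=-1, Soil=6]  = -9.
Change = -8 − (-9) = 1.

1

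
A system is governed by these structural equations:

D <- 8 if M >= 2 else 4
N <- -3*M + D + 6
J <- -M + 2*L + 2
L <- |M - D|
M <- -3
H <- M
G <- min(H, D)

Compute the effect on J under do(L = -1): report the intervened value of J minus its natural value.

The intervention breaks the incoming arrows to L: L <- |M - D| no longer applies, and L = -1.
J = -M + 2*L + 2  [with M=-3, L=-1]  = 3
Without intervention: D = 8 if M >= 2 else 4  [with M=-3]  = 4; L = |M - D|  [with M=-3, D=4]  = 7; J = -M + 2*L + 2  [with M=-3, L=7]  = 19.
Change = 3 − 19 = -16.

-16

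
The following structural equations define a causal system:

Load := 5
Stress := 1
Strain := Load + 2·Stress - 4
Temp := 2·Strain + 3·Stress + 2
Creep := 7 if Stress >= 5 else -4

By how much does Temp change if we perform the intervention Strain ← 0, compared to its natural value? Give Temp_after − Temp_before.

-6

The intervention breaks the incoming arrows to Strain: Strain := Load + 2·Stress - 4 no longer applies, and Strain = 0.
Temp = 2·Strain + 3·Stress + 2  [with Strain=0, Stress=1]  = 5
Without intervention: Strain = Load + 2·Stress - 4  [with Load=5, Stress=1]  = 3; Temp = 2·Strain + 3·Stress + 2  [with Strain=3, Stress=1]  = 11.
Change = 5 − 11 = -6.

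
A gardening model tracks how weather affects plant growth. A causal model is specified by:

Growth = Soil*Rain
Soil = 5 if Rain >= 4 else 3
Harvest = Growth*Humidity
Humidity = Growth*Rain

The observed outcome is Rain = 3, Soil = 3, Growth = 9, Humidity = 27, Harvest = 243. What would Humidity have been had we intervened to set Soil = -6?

-54

Under do(Soil=-6), the mechanism Soil = 5 if Rain >= 4 else 3 is discarded; Soil is fixed at -6.
Growth = Soil*Rain  [with Soil=-6, Rain=3]  = -18
Humidity = Growth*Rain  [with Growth=-18, Rain=3]  = -54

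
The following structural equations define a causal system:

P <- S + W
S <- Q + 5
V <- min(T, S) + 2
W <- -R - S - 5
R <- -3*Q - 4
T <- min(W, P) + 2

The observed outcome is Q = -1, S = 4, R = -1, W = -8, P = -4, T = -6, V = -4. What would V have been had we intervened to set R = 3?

The intervention breaks the incoming arrows to R: R <- -3*Q - 4 no longer applies, and R = 3.
S = Q + 5  [with Q=-1]  = 4
W = -R - S - 5  [with R=3, S=4]  = -12
P = S + W  [with S=4, W=-12]  = -8
T = min(W, P) + 2  [with W=-12, P=-8]  = -10
V = min(T, S) + 2  [with T=-10, S=4]  = -8

-8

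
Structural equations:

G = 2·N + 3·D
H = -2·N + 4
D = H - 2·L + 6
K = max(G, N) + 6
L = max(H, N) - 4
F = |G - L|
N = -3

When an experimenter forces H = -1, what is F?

Under do(H=-1), the mechanism H = -2·N + 4 is discarded; H is fixed at -1.
L = max(H, N) - 4  [with H=-1, N=-3]  = -5
D = H - 2·L + 6  [with H=-1, L=-5]  = 15
G = 2·N + 3·D  [with N=-3, D=15]  = 39
F = |G - L|  [with G=39, L=-5]  = 44

44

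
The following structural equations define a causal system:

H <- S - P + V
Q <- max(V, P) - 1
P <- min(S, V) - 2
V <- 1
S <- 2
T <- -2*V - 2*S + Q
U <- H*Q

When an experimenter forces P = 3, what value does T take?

-4

The intervention breaks the incoming arrows to P: P <- min(S, V) - 2 no longer applies, and P = 3.
Q = max(V, P) - 1  [with V=1, P=3]  = 2
T = -2*V - 2*S + Q  [with V=1, S=2, Q=2]  = -4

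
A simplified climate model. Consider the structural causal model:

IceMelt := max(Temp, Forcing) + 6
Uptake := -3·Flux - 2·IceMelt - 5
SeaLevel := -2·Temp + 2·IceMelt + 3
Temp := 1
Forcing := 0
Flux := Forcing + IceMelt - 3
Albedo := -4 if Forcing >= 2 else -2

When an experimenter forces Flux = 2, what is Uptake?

-25

Intervening sets Flux = 2 and removes its equation (Flux := Forcing + IceMelt - 3).
IceMelt = max(Temp, Forcing) + 6  [with Temp=1, Forcing=0]  = 7
Uptake = -3·Flux - 2·IceMelt - 5  [with Flux=2, IceMelt=7]  = -25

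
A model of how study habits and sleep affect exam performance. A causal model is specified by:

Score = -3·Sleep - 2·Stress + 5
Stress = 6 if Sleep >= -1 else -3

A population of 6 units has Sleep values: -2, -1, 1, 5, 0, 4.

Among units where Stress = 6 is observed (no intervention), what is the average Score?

-12.4

Observing Stress=6 restricts to units where Stress's equation naturally yields 6: Sleep ∈ {-1, 1, 5, 0, 4}. In that subpopulation Score = -4, -10, -22, -7, -19, mean -12.4.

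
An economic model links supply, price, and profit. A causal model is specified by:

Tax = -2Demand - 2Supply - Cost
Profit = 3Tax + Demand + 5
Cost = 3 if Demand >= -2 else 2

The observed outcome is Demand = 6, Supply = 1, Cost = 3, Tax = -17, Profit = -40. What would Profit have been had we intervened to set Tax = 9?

Intervening sets Tax = 9 and removes its equation (Tax = -2Demand - 2Supply - Cost).
Profit = 3Tax + Demand + 5  [with Tax=9, Demand=6]  = 38

38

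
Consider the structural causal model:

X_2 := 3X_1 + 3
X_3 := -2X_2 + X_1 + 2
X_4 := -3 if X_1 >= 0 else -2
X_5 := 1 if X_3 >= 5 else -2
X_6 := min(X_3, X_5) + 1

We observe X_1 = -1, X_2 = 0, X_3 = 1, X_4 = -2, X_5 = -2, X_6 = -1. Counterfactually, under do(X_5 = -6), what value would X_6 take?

The intervention breaks the incoming arrows to X_5: X_5 := 1 if X_3 >= 5 else -2 no longer applies, and X_5 = -6.
X_2 = 3X_1 + 3  [with X_1=-1]  = 0
X_3 = -2X_2 + X_1 + 2  [with X_2=0, X_1=-1]  = 1
X_6 = min(X_3, X_5) + 1  [with X_3=1, X_5=-6]  = -5

-5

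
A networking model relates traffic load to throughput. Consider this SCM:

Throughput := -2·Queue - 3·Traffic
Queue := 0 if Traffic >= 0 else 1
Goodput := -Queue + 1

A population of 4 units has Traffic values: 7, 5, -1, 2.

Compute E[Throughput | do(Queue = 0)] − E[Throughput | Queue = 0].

4.25

Under do(Queue=0), Queue's equation is replaced by Queue=0 for every unit. Per-unit Throughput: -21, -15, 3, -6. Mean = -9.75.
Observing Queue=0 restricts to units where Queue's equation naturally yields 0: Traffic ∈ {7, 5, 2}. In that subpopulation Throughput = -21, -15, -6, mean -14.
Difference = -9.75 − (-14) = 4.25.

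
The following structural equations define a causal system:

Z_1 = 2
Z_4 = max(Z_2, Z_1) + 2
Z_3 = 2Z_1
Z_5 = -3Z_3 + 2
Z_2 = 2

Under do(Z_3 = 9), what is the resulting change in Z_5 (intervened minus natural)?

-15

do(Z_3=9) replaces the equation Z_3 = 2Z_1 with the constant Z_3 = 9.
Z_5 = -3Z_3 + 2  [with Z_3=9]  = -25
Without intervention: Z_3 = 2Z_1  [with Z_1=2]  = 4; Z_5 = -3Z_3 + 2  [with Z_3=4]  = -10.
Change = -25 − (-10) = -15.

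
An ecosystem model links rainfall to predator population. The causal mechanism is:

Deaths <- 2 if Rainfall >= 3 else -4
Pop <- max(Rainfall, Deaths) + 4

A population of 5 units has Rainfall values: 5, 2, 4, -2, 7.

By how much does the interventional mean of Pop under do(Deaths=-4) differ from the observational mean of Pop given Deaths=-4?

Every unit gets Deaths=-4 under the intervention. Pop values become 9, 6, 8, 2, 11; E[Pop|do(Deaths=-4)] = 7.2.
E[Pop|Deaths=-4] averages over only the 2 units with Deaths=-4 (Rainfall = 2, -2): Pop = 6, 2, mean 4.
Difference = 7.2 − 4 = 3.2.

3.2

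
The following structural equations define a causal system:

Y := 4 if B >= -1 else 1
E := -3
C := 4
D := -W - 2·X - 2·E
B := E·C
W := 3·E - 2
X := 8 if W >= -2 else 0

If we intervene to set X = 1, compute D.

The intervention breaks the incoming arrows to X: X := 8 if W >= -2 else 0 no longer applies, and X = 1.
W = 3·E - 2  [with E=-3]  = -11
D = -W - 2·X - 2·E  [with W=-11, X=1, E=-3]  = 15

15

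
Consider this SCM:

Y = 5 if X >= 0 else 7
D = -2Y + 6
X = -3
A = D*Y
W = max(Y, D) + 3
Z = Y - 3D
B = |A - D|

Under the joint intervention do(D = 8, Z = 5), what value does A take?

56

The joint intervention fixes D = 8, Z = 5, removing each variable's own equation.
Y = 5 if X >= 0 else 7  [with X=-3]  = 7
A = D*Y  [with D=8, Y=7]  = 56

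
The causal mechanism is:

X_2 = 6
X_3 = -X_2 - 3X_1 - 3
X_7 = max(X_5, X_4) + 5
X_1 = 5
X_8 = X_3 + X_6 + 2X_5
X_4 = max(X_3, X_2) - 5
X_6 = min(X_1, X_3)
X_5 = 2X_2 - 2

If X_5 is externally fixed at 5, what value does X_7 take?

10

Under do(X_5=5), the mechanism X_5 = 2X_2 - 2 is discarded; X_5 is fixed at 5.
X_3 = -X_2 - 3X_1 - 3  [with X_2=6, X_1=5]  = -24
X_4 = max(X_3, X_2) - 5  [with X_3=-24, X_2=6]  = 1
X_7 = max(X_5, X_4) + 5  [with X_5=5, X_4=1]  = 10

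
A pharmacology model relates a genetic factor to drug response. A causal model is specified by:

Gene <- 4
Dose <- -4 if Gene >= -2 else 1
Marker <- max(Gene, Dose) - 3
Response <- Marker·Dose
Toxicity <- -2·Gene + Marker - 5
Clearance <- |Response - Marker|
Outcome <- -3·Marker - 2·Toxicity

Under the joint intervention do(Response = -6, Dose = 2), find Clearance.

7

The joint intervention fixes Response = -6, Dose = 2, removing each variable's own equation.
Marker = max(Gene, Dose) - 3  [with Gene=4, Dose=2]  = 1
Clearance = |Response - Marker|  [with Response=-6, Marker=1]  = 7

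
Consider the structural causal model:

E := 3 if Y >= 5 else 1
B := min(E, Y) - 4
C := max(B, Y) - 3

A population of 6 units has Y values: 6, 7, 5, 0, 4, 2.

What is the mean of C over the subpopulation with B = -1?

E[C|B=-1] averages over only the 3 units with B=-1 (Y = 6, 7, 5): C = 3, 4, 2, mean 3.

3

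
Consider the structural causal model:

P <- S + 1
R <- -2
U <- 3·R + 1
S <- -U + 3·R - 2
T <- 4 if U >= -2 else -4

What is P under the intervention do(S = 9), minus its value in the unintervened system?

12

do(S=9) replaces the equation S <- -U + 3·R - 2 with the constant S = 9.
P = S + 1  [with S=9]  = 10
Without intervention: U = 3·R + 1  [with R=-2]  = -5; S = -U + 3·R - 2  [with U=-5, R=-2]  = -3; P = S + 1  [with S=-3]  = -2.
Change = 10 − (-2) = 12.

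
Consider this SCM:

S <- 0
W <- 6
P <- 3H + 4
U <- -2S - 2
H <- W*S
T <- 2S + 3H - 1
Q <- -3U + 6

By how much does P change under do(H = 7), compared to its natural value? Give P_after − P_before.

21

The intervention breaks the incoming arrows to H: H <- W*S no longer applies, and H = 7.
P = 3H + 4  [with H=7]  = 25
Without intervention: H = W*S  [with W=6, S=0]  = 0; P = 3H + 4  [with H=0]  = 4.
Change = 25 − 4 = 21.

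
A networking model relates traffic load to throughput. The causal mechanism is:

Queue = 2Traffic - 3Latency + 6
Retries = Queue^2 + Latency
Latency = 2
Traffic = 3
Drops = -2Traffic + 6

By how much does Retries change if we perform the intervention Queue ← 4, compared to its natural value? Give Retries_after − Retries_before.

-20

do(Queue=4) replaces the equation Queue = 2Traffic - 3Latency + 6 with the constant Queue = 4.
Retries = Queue^2 + Latency  [with Queue=4, Latency=2]  = 18
Without intervention: Queue = 2Traffic - 3Latency + 6  [with Traffic=3, Latency=2]  = 6; Retries = Queue^2 + Latency  [with Queue=6, Latency=2]  = 38.
Change = 18 − 38 = -20.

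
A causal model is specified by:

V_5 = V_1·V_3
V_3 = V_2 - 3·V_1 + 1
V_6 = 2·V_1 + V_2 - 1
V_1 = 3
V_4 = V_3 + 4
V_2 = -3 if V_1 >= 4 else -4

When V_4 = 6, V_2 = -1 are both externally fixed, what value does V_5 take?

The joint intervention fixes V_4 = 6, V_2 = -1, removing each variable's own equation.
V_3 = V_2 - 3·V_1 + 1  [with V_2=-1, V_1=3]  = -9
V_5 = V_1·V_3  [with V_1=3, V_3=-9]  = -27

-27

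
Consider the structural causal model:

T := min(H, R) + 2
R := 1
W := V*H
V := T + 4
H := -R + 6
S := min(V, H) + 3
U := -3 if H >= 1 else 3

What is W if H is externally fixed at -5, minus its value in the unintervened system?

Under do(H=-5), the mechanism H := -R + 6 is discarded; H is fixed at -5.
T = min(H, R) + 2  [with H=-5, R=1]  = -3
V = T + 4  [with T=-3]  = 1
W = V*H  [with V=1, H=-5]  = -5
Without intervention: H = -R + 6  [with R=1]  = 5; T = min(H, R) + 2  [with H=5, R=1]  = 3; V = T + 4  [with T=3]  = 7; W = V*H  [with V=7, H=5]  = 35.
Change = -5 − 35 = -40.

-40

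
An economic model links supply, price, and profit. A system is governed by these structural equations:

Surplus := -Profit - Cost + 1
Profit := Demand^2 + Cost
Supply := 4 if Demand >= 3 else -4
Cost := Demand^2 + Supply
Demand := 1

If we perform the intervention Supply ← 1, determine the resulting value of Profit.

Under do(Supply=1), the mechanism Supply := 4 if Demand >= 3 else -4 is discarded; Supply is fixed at 1.
Cost = Demand^2 + Supply  [with Demand=1, Supply=1]  = 2
Profit = Demand^2 + Cost  [with Demand=1, Cost=2]  = 3

3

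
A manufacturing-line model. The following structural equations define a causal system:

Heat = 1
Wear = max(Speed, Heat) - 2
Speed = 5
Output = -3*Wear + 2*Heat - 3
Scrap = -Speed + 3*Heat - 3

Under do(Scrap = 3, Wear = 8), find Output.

-25

The joint intervention fixes Scrap = 3, Wear = 8, removing each variable's own equation.
Output = -3*Wear + 2*Heat - 3  [with Wear=8, Heat=1]  = -25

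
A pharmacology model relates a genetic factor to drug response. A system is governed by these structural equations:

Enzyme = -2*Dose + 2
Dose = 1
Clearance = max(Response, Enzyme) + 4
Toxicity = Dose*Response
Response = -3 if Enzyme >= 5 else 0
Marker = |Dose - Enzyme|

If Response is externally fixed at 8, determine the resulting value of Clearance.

12

Under do(Response=8), the mechanism Response = -3 if Enzyme >= 5 else 0 is discarded; Response is fixed at 8.
Enzyme = -2*Dose + 2  [with Dose=1]  = 0
Clearance = max(Response, Enzyme) + 4  [with Response=8, Enzyme=0]  = 12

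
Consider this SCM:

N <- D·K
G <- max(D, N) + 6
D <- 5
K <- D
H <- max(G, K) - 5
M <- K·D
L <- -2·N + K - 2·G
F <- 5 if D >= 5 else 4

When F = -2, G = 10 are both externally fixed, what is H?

Under do(F = -2, G = 10), each intervened variable's structural equation is replaced by its fixed value.
K = D  [with D=5]  = 5
H = max(G, K) - 5  [with G=10, K=5]  = 5

5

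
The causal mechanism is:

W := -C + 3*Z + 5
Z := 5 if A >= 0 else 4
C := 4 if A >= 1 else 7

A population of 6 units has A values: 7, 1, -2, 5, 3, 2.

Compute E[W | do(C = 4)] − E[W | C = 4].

do(C=4) breaks C's dependence on A. With C=4 fixed, W across the units is 16, 16, 13, 16, 16, 16, mean 15.5.
Observing C=4 restricts to units where C's equation naturally yields 4: A ∈ {7, 1, 5, 3, 2}. In that subpopulation W = 16, 16, 16, 16, 16, mean 16.
Difference = 15.5 − 16 = -0.5.

-0.5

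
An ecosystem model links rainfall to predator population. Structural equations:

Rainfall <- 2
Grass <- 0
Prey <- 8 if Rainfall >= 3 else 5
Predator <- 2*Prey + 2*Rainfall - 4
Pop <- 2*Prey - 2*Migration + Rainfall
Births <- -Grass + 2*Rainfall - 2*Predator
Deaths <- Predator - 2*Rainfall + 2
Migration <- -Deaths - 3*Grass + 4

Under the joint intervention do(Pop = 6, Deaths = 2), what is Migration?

2

Setting Pop = 6, Deaths = 2 by intervention discards those variables' equations.
Migration = -Deaths - 3*Grass + 4  [with Deaths=2, Grass=0]  = 2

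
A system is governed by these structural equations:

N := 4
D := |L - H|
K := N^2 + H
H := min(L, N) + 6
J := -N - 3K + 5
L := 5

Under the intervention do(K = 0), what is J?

1

The intervention breaks the incoming arrows to K: K := N^2 + H no longer applies, and K = 0.
J = -N - 3K + 5  [with N=4, K=0]  = 1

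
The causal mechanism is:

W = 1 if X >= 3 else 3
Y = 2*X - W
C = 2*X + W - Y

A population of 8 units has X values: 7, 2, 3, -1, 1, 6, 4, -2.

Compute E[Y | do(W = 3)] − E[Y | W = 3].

5

Every unit gets W=3 under the intervention. Y values become 11, 1, 3, -5, -1, 9, 5, -7; E[Y|do(W=3)] = 2.
Conditioning on W=3 selects the 4 unit(s) with X ∈ {2, -1, 1, -2}. Their Y values: 1, -5, -1, -7. Mean = -3.
Difference = 2 − (-3) = 5.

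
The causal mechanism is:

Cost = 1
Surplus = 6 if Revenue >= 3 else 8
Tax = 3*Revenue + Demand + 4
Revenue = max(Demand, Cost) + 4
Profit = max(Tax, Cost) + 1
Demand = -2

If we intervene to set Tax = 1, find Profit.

Intervening sets Tax = 1 and removes its equation (Tax = 3*Revenue + Demand + 4).
Profit = max(Tax, Cost) + 1  [with Tax=1, Cost=1]  = 2

2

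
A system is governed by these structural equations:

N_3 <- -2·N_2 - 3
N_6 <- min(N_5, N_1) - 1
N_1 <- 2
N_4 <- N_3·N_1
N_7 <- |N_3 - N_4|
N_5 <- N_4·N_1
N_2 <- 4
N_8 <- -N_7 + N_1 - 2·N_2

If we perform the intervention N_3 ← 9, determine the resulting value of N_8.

-15

The intervention breaks the incoming arrows to N_3: N_3 <- -2·N_2 - 3 no longer applies, and N_3 = 9.
N_4 = N_3·N_1  [with N_3=9, N_1=2]  = 18
N_7 = |N_3 - N_4|  [with N_3=9, N_4=18]  = 9
N_8 = -N_7 + N_1 - 2·N_2  [with N_7=9, N_1=2, N_2=4]  = -15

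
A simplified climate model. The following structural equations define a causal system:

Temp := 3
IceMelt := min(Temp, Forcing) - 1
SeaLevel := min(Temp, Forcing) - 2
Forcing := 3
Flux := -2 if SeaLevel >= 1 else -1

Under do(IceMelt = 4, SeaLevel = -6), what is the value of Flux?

Setting IceMelt = 4, SeaLevel = -6 by intervention discards those variables' equations.
Flux = -2 if SeaLevel >= 1 else -1  [with SeaLevel=-6]  = -1

-1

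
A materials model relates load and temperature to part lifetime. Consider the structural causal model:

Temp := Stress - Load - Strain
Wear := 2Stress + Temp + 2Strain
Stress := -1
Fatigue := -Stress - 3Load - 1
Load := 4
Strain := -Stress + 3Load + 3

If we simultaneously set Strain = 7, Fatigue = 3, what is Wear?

0

The joint intervention fixes Strain = 7, Fatigue = 3, removing each variable's own equation.
Temp = Stress - Load - Strain  [with Stress=-1, Load=4, Strain=7]  = -12
Wear = 2Stress + Temp + 2Strain  [with Stress=-1, Temp=-12, Strain=7]  = 0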